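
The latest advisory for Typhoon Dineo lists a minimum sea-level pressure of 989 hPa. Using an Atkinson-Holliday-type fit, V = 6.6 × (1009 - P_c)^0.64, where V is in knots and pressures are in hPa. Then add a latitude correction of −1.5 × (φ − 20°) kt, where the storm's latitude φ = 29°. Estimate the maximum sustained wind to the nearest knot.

31 kt

ΔP = 1009 − 989 = 20 hPa.
20^0.64 ≈ 6.802.
V ≈ 6.6 × 6.802 ≈ 44.9 kt.
Latitude correction: −1.5 × (29 − 20) = -13.5 kt.
Corrected V ≈ 31.4 kt → 31 kt.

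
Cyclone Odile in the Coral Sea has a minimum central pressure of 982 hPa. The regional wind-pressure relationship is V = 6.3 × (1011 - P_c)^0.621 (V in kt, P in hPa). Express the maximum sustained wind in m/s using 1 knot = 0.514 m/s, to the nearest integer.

26 m/s

ΔP = 1011 − 982 = 29 hPa.
V ≈ 6.3 × 29^0.621 = 6.3 × 8.094 ≈ 50.991 kt.
50.991 × 0.514 ≈ 26.21 m/s → 26 m/s.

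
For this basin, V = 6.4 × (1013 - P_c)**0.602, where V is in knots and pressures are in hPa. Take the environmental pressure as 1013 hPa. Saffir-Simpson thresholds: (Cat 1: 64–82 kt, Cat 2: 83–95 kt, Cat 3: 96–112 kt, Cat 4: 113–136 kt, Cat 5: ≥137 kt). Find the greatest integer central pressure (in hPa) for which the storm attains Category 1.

967 hPa

Category 1 begins at V = 64 kt.
Required ΔP = (64/6.4)^(1/0.602) = 10.000^1.661 ≈ 45.83 hPa.
P_c ≤ 1013 − 45.83 = 967.17, so the highest integer P_c is 967 hPa.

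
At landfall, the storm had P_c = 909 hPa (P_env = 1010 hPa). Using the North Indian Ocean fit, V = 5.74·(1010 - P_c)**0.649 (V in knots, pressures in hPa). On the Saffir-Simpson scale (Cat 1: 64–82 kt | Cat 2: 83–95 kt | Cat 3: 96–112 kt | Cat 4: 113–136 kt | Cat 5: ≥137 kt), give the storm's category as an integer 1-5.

4

ΔP = 1010 − 909 = 101 hPa.
V ≈ 5.74 × 101^0.649 = 5.74 × 19.99 ≈ 115 kt.
115 kt falls in the Category 4 band.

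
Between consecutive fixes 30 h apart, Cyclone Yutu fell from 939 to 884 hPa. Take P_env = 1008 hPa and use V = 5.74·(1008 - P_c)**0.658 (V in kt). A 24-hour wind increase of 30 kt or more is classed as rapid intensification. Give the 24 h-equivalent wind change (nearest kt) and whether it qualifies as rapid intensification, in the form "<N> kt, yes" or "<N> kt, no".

35 kt, yes

V₁: ΔP = 69, V ≈ 5.74 × 69^0.658 ≈ 93.08 kt.
V₂: ΔP = 124, V ≈ 5.74 × 124^0.658 ≈ 136.89 kt.
ΔV over 30 h = 43.81 kt → 24 h equivalent = 43.81 × 24/30 ≈ 35.05 kt.
35 kt ≥ 30 kt ⇒ rapid intensification.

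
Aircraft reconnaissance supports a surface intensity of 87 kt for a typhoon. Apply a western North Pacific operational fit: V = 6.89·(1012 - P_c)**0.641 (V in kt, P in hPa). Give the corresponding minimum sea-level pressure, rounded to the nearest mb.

960 mb

ΔP = (V / 6.89)^(1/0.641) = (87/6.89)^1.560.
87/6.89 = 12.627; 12.627^1.560 ≈ 52.25 mb.
P_c = 1012 − 52.25 = 959.75 ≈ 960 mb.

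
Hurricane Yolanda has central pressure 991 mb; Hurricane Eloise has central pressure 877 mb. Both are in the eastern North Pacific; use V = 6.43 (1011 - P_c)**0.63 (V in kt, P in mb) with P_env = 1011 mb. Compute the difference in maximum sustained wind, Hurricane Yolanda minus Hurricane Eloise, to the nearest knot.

Hurricane Yolanda: ΔP = 20; V ≈ 6.43 × 20^0.63 ≈ 42.45 kt.
Hurricane Eloise: ΔP = 134; V ≈ 6.43 × 134^0.63 ≈ 140.70 kt.
Difference ≈ 42.45 − 140.70 = -98.25 → -98 kt.

-98 kt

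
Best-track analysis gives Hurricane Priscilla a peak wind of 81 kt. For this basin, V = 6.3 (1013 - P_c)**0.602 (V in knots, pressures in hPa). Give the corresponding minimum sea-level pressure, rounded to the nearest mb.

943 mb

ΔP = (V / 6.3)^(1/0.602) = (81/6.3)^1.661.
81/6.3 = 12.857; 12.857^1.661 ≈ 69.57 mb.
P_c = 1013 − 69.57 = 943.43 ≈ 943 mb.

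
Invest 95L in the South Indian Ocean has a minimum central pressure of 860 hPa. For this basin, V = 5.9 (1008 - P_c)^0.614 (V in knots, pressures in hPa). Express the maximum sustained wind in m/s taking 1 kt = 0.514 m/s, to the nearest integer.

65 m/s

ΔP = 1008 − 860 = 148 hPa.
V ≈ 5.9 × 148^0.614 = 5.9 × 21.505 ≈ 126.880 kt.
126.880 × 0.514 ≈ 65.22 m/s → 65 m/s.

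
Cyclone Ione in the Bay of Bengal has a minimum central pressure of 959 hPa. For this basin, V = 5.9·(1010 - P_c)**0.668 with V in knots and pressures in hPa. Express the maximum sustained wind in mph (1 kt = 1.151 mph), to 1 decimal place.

93.9 mph

ΔP = 1010 − 959 = 51 hPa.
V ≈ 5.9 × 51^0.668 = 5.9 × 13.825 ≈ 81.566 kt.
81.566 × 1.151 ≈ 93.88 mph → 93.9 mph.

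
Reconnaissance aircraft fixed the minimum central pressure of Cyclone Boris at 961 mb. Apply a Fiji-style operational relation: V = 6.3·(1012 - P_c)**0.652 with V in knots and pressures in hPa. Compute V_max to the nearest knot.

82 kt

ΔP = 1012 − 961 = 51 mb.
51^0.652 ≈ 12.982.
V ≈ 6.3 × 12.982 ≈ 81.8 kt.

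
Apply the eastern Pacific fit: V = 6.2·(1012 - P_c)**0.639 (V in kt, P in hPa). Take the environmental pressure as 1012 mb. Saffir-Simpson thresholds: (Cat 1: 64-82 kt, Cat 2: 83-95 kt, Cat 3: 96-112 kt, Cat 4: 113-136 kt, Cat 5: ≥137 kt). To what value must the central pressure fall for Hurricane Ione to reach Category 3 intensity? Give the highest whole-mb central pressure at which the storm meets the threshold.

Category 3 begins at V = 96 kt.
Required ΔP = (96/6.2)^(1/0.639) = 15.484^1.565 ≈ 72.79 mb.
P_c ≤ 1012 − 72.79 = 939.21, so the highest integer P_c is 939 mb.

939 mb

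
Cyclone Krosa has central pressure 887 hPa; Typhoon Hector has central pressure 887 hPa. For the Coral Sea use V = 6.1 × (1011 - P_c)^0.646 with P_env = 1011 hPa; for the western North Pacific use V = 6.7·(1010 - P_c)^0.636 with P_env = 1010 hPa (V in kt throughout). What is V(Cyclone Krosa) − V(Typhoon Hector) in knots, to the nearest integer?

-6 kt

Cyclone Krosa: ΔP = 124; V ≈ 6.1 × 124^0.646 ≈ 137.30 kt.
Typhoon Hector: ΔP = 123; V ≈ 6.7 × 123^0.636 ≈ 142.97 kt.
Difference ≈ 137.30 − 142.97 = -5.67 → -6 kt.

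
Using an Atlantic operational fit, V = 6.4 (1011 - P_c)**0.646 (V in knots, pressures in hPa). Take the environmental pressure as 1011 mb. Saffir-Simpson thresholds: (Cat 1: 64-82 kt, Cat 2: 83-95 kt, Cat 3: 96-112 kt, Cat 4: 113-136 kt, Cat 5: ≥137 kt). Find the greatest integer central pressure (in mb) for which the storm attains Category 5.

896 mb

Category 5 begins at V = 137 kt.
Required ΔP = (137/6.4)^(1/0.646) = 21.406^1.548 ≈ 114.73 mb.
P_c ≤ 1011 − 114.73 = 896.27, so the highest integer P_c is 896 mb.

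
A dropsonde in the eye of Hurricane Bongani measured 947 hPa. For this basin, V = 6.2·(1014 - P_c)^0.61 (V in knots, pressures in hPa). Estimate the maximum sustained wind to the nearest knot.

81 kt

ΔP = 1014 − 947 = 67 hPa.
67^0.61 ≈ 12.999.
V ≈ 6.2 × 12.999 ≈ 80.6 kt.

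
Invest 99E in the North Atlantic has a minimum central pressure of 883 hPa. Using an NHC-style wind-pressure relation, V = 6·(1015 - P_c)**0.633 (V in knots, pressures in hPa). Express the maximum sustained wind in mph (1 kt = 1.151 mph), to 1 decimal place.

ΔP = 1015 − 883 = 132 hPa.
V ≈ 6 × 132^0.633 = 6 × 21.995 ≈ 131.970 kt.
131.970 × 1.151 ≈ 151.90 mph → 151.9 mph.

151.9 mph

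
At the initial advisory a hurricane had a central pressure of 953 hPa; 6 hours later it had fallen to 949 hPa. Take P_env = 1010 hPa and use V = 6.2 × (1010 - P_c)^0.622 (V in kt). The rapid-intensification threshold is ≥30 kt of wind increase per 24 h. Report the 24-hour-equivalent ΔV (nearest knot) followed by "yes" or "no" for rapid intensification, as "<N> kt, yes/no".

V₁: ΔP = 57, V ≈ 6.2 × 57^0.622 ≈ 76.66 kt.
V₂: ΔP = 61, V ≈ 6.2 × 61^0.622 ≈ 79.96 kt.
ΔV over 6 h = 3.30 kt → 24 h equivalent = 3.30 × 24/6 ≈ 13.20 kt.
13 kt < 30 kt ⇒ not rapid intensification.

13 kt, no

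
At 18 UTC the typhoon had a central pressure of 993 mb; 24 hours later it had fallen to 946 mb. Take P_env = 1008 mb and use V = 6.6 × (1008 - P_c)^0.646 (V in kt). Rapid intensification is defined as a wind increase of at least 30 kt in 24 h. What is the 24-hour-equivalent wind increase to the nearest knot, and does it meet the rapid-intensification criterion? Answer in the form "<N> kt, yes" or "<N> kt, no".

V₁: ΔP = 15, V ≈ 6.6 × 15^0.646 ≈ 37.96 kt.
V₂: ΔP = 62, V ≈ 6.6 × 62^0.646 ≈ 94.94 kt.
ΔV over 24 h = 56.98 kt → 24 h equivalent = 56.98 × 24/24 ≈ 56.98 kt.
57 kt ≥ 30 kt ⇒ rapid intensification.

57 kt, yes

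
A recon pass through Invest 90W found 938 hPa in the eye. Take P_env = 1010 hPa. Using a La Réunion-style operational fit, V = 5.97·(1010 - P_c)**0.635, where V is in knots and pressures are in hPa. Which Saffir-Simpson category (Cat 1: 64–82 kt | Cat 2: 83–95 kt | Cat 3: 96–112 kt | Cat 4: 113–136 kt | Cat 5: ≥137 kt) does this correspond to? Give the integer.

2

ΔP = 1010 − 938 = 72 hPa.
V ≈ 5.97 × 72^0.635 = 5.97 × 15.11 ≈ 90 kt.
90 kt falls in the Category 2 band.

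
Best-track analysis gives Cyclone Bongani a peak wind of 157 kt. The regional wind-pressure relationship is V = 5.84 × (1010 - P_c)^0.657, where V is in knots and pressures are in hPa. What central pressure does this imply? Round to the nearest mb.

ΔP = (V / 5.84)^(1/0.657) = (157/5.84)^1.522.
157/5.84 = 26.884; 26.884^1.522 ≈ 149.89 mb.
P_c = 1010 − 149.89 = 860.11 ≈ 860 mb.

860 mb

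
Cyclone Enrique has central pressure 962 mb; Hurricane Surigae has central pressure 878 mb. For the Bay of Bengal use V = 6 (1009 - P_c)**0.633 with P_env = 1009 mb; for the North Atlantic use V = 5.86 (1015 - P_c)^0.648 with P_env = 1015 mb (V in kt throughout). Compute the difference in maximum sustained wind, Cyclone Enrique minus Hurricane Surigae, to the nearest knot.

-73 kt

Cyclone Enrique: ΔP = 47; V ≈ 6 × 47^0.633 ≈ 68.64 kt.
Hurricane Surigae: ΔP = 137; V ≈ 5.86 × 137^0.648 ≈ 142.07 kt.
Difference ≈ 68.64 − 142.07 = -73.43 → -73 kt.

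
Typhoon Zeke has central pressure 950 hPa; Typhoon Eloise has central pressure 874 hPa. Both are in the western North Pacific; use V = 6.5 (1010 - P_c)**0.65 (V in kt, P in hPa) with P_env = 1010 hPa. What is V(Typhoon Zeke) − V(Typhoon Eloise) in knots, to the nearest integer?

-65 kt

Typhoon Zeke: ΔP = 60; V ≈ 6.5 × 60^0.65 ≈ 93.05 kt.
Typhoon Eloise: ΔP = 136; V ≈ 6.5 × 136^0.65 ≈ 158.38 kt.
Difference ≈ 93.05 − 158.38 = -65.33 → -65 kt.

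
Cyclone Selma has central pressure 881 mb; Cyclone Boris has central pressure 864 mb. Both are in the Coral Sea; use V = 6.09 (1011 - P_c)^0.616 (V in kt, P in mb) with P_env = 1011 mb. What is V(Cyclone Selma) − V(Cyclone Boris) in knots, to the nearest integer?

Cyclone Selma: ΔP = 130; V ≈ 6.09 × 130^0.616 ≈ 122.13 kt.
Cyclone Boris: ΔP = 147; V ≈ 6.09 × 147^0.616 ≈ 131.73 kt.
Difference ≈ 122.13 − 131.73 = -9.60 → -10 kt.

-10 kt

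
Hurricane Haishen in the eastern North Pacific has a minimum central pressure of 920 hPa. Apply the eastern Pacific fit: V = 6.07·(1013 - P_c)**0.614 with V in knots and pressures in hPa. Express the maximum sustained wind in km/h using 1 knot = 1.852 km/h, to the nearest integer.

182 km/h

ΔP = 1013 − 920 = 93 hPa.
V ≈ 6.07 × 93^0.614 = 6.07 × 16.168 ≈ 98.138 kt.
98.138 × 1.852 ≈ 181.75 km/h → 182 km/h.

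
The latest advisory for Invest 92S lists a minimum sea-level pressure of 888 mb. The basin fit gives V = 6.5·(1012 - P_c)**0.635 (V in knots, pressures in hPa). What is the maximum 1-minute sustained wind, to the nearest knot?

139 kt

ΔP = 1012 − 888 = 124 mb.
124^0.635 ≈ 21.346.
V ≈ 6.5 × 21.346 ≈ 138.8 kt.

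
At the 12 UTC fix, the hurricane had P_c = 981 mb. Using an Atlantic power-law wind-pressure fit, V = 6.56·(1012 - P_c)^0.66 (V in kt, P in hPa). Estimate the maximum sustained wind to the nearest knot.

63 kt

ΔP = 1012 − 981 = 31 mb.
31^0.66 ≈ 9.645.
V ≈ 6.56 × 9.645 ≈ 63.3 kt.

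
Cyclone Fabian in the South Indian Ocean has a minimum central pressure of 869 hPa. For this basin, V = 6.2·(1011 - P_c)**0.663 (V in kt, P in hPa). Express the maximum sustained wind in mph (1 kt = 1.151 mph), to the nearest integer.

ΔP = 1011 − 869 = 142 hPa.
V ≈ 6.2 × 142^0.663 = 6.2 × 26.728 ≈ 165.714 kt.
165.714 × 1.151 ≈ 190.74 mph → 191 mph.

191 mph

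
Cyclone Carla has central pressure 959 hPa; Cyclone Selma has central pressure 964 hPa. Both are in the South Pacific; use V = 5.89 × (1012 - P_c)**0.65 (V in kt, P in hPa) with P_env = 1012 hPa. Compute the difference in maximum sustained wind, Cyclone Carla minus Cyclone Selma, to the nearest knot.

5 kt

Cyclone Carla: ΔP = 53; V ≈ 5.89 × 53^0.65 ≈ 77.78 kt.
Cyclone Selma: ΔP = 48; V ≈ 5.89 × 48^0.65 ≈ 72.93 kt.
Difference ≈ 77.78 − 72.93 = 4.85 → 5 kt.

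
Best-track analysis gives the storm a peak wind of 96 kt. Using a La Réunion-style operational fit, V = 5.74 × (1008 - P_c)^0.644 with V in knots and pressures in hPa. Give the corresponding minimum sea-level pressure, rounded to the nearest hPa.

929 hPa

ΔP = (V / 5.74)^(1/0.644) = (96/5.74)^1.553.
96/5.74 = 16.725; 16.725^1.553 ≈ 79.36 hPa.
P_c = 1008 − 79.36 = 928.64 ≈ 929 hPa.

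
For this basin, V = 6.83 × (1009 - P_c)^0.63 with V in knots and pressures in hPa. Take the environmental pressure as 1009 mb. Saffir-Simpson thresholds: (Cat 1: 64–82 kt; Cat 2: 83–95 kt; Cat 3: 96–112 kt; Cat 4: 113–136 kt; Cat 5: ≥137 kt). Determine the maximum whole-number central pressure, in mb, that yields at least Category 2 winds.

956 mb

Category 2 begins at V = 83 kt.
Required ΔP = (83/6.83)^(1/0.63) = 12.152^1.587 ≈ 52.68 mb.
P_c ≤ 1009 − 52.68 = 956.32, so the highest integer P_c is 956 mb.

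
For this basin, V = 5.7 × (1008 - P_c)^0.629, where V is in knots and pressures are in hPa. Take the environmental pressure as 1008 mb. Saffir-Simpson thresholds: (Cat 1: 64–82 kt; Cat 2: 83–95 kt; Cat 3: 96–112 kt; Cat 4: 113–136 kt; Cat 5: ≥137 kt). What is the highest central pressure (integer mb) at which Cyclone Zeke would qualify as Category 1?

961 mb

Category 1 begins at V = 64 kt.
Required ΔP = (64/5.7)^(1/0.629) = 11.228^1.590 ≈ 46.75 mb.
P_c ≤ 1008 − 46.75 = 961.25, so the highest integer P_c is 961 mb.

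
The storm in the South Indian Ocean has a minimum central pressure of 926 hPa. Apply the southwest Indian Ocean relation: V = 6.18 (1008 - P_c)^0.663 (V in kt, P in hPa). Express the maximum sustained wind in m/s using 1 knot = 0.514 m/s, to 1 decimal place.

ΔP = 1008 − 926 = 82 hPa.
V ≈ 6.18 × 82^0.663 = 6.18 × 18.572 ≈ 114.775 kt.
114.775 × 0.514 ≈ 58.99 m/s → 59.0 m/s.

59.0 m/s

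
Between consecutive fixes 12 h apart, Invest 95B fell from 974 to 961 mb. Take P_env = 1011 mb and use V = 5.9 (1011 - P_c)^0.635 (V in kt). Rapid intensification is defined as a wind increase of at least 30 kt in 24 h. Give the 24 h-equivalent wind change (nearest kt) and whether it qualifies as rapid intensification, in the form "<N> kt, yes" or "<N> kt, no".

25 kt, no

V₁: ΔP = 37, V ≈ 5.9 × 37^0.635 ≈ 58.43 kt.
V₂: ΔP = 50, V ≈ 5.9 × 50^0.635 ≈ 70.75 kt.
ΔV over 12 h = 12.32 kt → 24 h equivalent = 12.32 × 24/12 ≈ 24.64 kt.
25 kt < 30 kt ⇒ not rapid intensification.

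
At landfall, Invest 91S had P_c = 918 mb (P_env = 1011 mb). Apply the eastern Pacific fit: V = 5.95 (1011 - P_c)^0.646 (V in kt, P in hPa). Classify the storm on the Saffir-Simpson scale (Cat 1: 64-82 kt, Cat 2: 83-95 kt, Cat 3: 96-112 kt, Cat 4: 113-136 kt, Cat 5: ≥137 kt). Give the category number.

3

ΔP = 1011 − 918 = 93 mb.
V ≈ 5.95 × 93^0.646 = 5.95 × 18.69 ≈ 111 kt.
111 kt falls in the Category 3 band.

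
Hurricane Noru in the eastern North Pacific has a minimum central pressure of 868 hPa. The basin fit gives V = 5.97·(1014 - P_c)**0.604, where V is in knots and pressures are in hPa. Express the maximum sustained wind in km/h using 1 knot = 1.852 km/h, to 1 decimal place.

ΔP = 1014 − 868 = 146 hPa.
V ≈ 5.97 × 146^0.604 = 5.97 × 20.289 ≈ 121.128 kt.
121.128 × 1.852 ≈ 224.33 km/h → 224.3 km/h.

224.3 km/h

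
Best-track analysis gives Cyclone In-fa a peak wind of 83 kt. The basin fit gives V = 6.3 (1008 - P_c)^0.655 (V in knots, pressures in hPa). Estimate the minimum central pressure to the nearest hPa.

957 hPa

ΔP = (V / 6.3)^(1/0.655) = (83/6.3)^1.527.
83/6.3 = 13.175; 13.175^1.527 ≈ 51.23 hPa.
P_c = 1008 − 51.23 = 956.77 ≈ 957 hPa.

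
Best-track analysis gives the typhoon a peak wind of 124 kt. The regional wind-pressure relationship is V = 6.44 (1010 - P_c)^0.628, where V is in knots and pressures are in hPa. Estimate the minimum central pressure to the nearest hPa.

899 hPa

ΔP = (V / 6.44)^(1/0.628) = (124/6.44)^1.592.
124/6.44 = 19.255; 19.255^1.592 ≈ 111.03 hPa.
P_c = 1010 − 111.03 = 898.97 ≈ 899 hPa.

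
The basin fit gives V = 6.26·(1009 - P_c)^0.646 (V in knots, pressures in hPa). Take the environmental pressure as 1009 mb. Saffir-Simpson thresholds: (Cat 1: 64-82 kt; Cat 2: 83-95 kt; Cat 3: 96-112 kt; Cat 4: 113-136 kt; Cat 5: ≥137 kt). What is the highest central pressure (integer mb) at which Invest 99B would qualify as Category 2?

Category 2 begins at V = 83 kt.
Required ΔP = (83/6.26)^(1/0.646) = 13.259^1.548 ≈ 54.65 mb.
P_c ≤ 1009 − 54.65 = 954.35, so the highest integer P_c is 954 mb.

954 mb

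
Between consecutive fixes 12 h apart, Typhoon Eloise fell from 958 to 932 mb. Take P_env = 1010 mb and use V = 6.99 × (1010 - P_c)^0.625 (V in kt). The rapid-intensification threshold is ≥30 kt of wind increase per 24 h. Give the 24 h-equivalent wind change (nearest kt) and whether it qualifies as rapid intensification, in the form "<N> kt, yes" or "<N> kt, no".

48 kt, yes

V₁: ΔP = 52, V ≈ 6.99 × 52^0.625 ≈ 82.60 kt.
V₂: ΔP = 78, V ≈ 6.99 × 78^0.625 ≈ 106.42 kt.
ΔV over 12 h = 23.82 kt → 24 h equivalent = 23.82 × 24/12 ≈ 47.64 kt.
48 kt ≥ 30 kt ⇒ rapid intensification.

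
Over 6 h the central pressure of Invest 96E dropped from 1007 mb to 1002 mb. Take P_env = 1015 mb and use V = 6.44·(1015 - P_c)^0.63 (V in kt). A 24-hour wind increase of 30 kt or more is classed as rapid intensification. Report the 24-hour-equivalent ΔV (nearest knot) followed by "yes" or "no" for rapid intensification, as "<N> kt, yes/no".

V₁: ΔP = 8, V ≈ 6.44 × 8^0.63 ≈ 23.87 kt.
V₂: ΔP = 13, V ≈ 6.44 × 13^0.63 ≈ 32.41 kt.
ΔV over 6 h = 8.54 kt → 24 h equivalent = 8.54 × 24/6 ≈ 34.16 kt.
34 kt ≥ 30 kt ⇒ rapid intensification.

34 kt, yes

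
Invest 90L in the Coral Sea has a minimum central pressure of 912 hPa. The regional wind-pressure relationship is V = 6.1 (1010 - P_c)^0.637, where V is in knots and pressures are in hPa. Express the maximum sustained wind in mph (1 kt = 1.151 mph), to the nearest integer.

ΔP = 1010 − 912 = 98 hPa.
V ≈ 6.1 × 98^0.637 = 6.1 × 18.553 ≈ 113.172 kt.
113.172 × 1.151 ≈ 130.26 mph → 130 mph.

130 mph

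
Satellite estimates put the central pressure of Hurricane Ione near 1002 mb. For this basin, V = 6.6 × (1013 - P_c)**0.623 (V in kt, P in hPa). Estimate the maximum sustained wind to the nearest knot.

ΔP = 1013 − 1002 = 11 mb.
11^0.623 ≈ 4.454.
V ≈ 6.6 × 4.454 ≈ 29.4 kt.

29 kt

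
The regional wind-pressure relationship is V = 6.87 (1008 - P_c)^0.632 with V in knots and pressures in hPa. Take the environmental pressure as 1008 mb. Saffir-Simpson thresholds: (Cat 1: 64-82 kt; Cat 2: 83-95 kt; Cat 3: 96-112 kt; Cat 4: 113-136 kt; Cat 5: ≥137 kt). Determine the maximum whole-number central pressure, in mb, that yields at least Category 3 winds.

943 mb

Category 3 begins at V = 96 kt.
Required ΔP = (96/6.87)^(1/0.632) = 13.974^1.582 ≈ 64.89 mb.
P_c ≤ 1008 − 64.89 = 943.11, so the highest integer P_c is 943 mb.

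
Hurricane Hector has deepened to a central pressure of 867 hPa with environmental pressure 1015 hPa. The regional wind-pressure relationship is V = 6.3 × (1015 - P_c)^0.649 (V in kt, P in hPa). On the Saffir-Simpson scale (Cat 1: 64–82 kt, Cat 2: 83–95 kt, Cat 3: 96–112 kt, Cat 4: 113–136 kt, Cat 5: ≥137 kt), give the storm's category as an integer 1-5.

5

ΔP = 1015 − 867 = 148 hPa.
V ≈ 6.3 × 148^0.649 = 6.3 × 25.62 ≈ 161 kt.
161 kt falls in the Category 5 band.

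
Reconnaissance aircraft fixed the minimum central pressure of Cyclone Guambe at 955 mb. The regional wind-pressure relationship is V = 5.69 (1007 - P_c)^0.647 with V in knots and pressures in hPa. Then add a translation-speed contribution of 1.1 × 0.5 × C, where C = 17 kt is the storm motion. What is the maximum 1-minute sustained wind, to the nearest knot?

ΔP = 1007 − 955 = 52 mb.
52^0.647 ≈ 12.890.
V ≈ 5.69 × 12.890 ≈ 73.3 kt.
Translation term: 1.1 × 0.5 × 17 = 9.35 kt.
Corrected V ≈ 82.65 kt → 83 kt.

83 kt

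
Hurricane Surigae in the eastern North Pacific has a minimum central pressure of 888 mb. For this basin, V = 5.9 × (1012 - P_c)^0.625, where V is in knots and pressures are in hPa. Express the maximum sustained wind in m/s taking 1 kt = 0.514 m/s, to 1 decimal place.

ΔP = 1012 − 888 = 124 mb.
V ≈ 5.9 × 124^0.625 = 5.9 × 20.342 ≈ 120.016 kt.
120.016 × 0.514 ≈ 61.69 m/s → 61.7 m/s.

61.7 m/s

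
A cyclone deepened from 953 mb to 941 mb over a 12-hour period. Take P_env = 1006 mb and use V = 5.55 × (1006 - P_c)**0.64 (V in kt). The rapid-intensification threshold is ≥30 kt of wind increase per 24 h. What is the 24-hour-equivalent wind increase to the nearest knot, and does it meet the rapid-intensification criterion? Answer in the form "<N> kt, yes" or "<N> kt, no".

V₁: ΔP = 53, V ≈ 5.55 × 53^0.64 ≈ 70.44 kt.
V₂: ΔP = 65, V ≈ 5.55 × 65^0.64 ≈ 80.27 kt.
ΔV over 12 h = 9.83 kt → 24 h equivalent = 9.83 × 24/12 ≈ 19.66 kt.
20 kt < 30 kt ⇒ not rapid intensification.

20 kt, no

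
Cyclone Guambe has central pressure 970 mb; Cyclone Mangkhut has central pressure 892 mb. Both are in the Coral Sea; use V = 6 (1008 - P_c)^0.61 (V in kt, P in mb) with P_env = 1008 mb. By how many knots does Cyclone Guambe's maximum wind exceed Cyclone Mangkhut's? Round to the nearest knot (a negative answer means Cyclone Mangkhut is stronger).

-54 kt

Cyclone Guambe: ΔP = 38; V ≈ 6 × 38^0.61 ≈ 55.18 kt.
Cyclone Mangkhut: ΔP = 116; V ≈ 6 × 116^0.61 ≈ 109.01 kt.
Difference ≈ 55.18 − 109.01 = -53.83 → -54 kt.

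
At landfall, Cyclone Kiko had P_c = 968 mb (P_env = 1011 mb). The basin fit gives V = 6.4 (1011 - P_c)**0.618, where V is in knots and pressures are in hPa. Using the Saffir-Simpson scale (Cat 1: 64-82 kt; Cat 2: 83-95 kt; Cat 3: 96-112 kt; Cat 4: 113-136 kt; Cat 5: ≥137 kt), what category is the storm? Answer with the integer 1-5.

ΔP = 1011 − 968 = 43 mb.
V ≈ 6.4 × 43^0.618 = 6.4 × 10.22 ≈ 65 kt.
65 kt falls in the Category 1 band.

1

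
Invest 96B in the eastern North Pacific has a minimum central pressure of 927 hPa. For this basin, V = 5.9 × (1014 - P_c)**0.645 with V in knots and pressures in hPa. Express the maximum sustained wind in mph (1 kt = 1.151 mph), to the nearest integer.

121 mph

ΔP = 1014 − 927 = 87 hPa.
V ≈ 5.9 × 87^0.645 = 5.9 × 17.823 ≈ 105.158 kt.
105.158 × 1.151 ≈ 121.04 mph → 121 mph.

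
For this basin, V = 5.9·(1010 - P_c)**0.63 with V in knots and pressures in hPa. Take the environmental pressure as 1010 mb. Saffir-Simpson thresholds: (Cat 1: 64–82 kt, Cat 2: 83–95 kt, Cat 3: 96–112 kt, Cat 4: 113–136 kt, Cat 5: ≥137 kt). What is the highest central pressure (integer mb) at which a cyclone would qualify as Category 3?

Category 3 begins at V = 96 kt.
Required ΔP = (96/5.9)^(1/0.63) = 16.271^1.587 ≈ 83.73 mb.
P_c ≤ 1010 − 83.73 = 926.27, so the highest integer P_c is 926 mb.

926 mb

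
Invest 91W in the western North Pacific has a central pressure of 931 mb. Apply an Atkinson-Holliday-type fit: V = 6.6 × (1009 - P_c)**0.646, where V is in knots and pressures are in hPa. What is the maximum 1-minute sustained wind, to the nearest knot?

ΔP = 1009 − 931 = 78 mb.
78^0.646 ≈ 16.684.
V ≈ 6.6 × 16.684 ≈ 110.1 kt.

110 kt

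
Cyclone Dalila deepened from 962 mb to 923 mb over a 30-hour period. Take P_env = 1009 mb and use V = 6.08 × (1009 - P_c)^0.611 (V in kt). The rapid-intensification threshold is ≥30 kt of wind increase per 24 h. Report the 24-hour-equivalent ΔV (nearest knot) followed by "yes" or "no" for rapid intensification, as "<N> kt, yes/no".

V₁: ΔP = 47, V ≈ 6.08 × 47^0.611 ≈ 63.91 kt.
V₂: ΔP = 86, V ≈ 6.08 × 86^0.611 ≈ 92.44 kt.
ΔV over 30 h = 28.53 kt → 24 h equivalent = 28.53 × 24/30 ≈ 22.82 kt.
23 kt < 30 kt ⇒ not rapid intensification.

23 kt, no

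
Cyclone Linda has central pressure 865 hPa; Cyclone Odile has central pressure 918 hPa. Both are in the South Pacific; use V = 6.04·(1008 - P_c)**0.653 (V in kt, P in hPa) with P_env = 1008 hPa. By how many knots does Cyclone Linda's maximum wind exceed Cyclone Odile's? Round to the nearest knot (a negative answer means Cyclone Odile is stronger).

Cyclone Linda: ΔP = 143; V ≈ 6.04 × 143^0.653 ≈ 154.34 kt.
Cyclone Odile: ΔP = 90; V ≈ 6.04 × 90^0.653 ≈ 114.07 kt.
Difference ≈ 154.34 − 114.07 = 40.27 → 40 kt.

40 kt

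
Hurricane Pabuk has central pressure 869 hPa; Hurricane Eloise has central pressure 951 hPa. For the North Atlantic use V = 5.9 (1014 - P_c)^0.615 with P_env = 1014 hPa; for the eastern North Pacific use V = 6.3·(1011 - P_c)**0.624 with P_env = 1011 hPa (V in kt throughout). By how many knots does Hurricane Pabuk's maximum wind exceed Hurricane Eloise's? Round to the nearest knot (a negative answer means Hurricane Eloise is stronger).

45 kt

Hurricane Pabuk: ΔP = 145; V ≈ 5.9 × 145^0.615 ≈ 125.92 kt.
Hurricane Eloise: ΔP = 60; V ≈ 6.3 × 60^0.624 ≈ 81.08 kt.
Difference ≈ 125.92 − 81.08 = 44.84 → 45 kt.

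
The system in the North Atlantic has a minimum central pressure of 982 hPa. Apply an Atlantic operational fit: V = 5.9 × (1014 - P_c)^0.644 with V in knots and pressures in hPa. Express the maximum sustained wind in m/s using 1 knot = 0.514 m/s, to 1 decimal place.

28.3 m/s

ΔP = 1014 − 982 = 32 hPa.
V ≈ 5.9 × 32^0.644 = 5.9 × 9.318 ≈ 54.975 kt.
54.975 × 0.514 ≈ 28.26 m/s → 28.3 m/s.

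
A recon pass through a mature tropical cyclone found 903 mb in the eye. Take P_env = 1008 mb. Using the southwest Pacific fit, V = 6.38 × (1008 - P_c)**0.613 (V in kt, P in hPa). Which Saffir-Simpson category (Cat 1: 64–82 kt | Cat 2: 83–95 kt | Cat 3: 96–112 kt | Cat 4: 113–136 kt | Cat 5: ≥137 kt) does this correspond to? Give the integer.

3

ΔP = 1008 − 903 = 105 mb.
V ≈ 6.38 × 105^0.613 = 6.38 × 17.34 ≈ 111 kt.
111 kt falls in the Category 3 band.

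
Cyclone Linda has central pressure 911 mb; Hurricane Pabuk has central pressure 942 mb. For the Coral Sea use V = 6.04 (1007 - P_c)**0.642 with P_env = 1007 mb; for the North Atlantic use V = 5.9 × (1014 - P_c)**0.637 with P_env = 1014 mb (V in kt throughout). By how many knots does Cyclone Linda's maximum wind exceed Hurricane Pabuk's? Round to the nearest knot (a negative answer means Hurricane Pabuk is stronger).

23 kt

Cyclone Linda: ΔP = 96; V ≈ 6.04 × 96^0.642 ≈ 113.15 kt.
Hurricane Pabuk: ΔP = 72; V ≈ 5.9 × 72^0.637 ≈ 89.94 kt.
Difference ≈ 113.15 − 89.94 = 23.21 → 23 kt.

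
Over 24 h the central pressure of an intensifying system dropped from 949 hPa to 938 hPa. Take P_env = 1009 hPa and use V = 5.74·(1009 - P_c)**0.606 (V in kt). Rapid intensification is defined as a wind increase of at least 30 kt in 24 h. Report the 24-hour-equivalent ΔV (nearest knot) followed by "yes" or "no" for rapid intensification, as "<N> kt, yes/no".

7 kt, no

V₁: ΔP = 60, V ≈ 5.74 × 60^0.606 ≈ 68.62 kt.
V₂: ΔP = 71, V ≈ 5.74 × 71^0.606 ≈ 75.99 kt.
ΔV over 24 h = 7.37 kt → 24 h equivalent = 7.37 × 24/24 ≈ 7.37 kt.
7 kt < 30 kt ⇒ not rapid intensification.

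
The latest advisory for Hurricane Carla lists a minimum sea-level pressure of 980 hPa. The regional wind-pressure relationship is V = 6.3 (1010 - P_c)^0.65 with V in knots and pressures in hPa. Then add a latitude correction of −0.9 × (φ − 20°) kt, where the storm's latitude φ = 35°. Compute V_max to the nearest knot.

ΔP = 1010 − 980 = 30 hPa.
30^0.65 ≈ 9.123.
V ≈ 6.3 × 9.123 ≈ 57.5 kt.
Latitude correction: −0.9 × (35 − 20) = -13.5 kt.
Corrected V ≈ 44 kt → 44 kt.

44 kt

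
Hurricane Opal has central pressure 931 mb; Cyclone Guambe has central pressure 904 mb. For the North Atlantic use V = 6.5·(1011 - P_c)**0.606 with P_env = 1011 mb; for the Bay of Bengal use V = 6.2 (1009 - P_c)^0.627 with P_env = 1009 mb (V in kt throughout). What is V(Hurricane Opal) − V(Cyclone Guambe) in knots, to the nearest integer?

-22 kt

Hurricane Opal: ΔP = 80; V ≈ 6.5 × 80^0.606 ≈ 92.51 kt.
Cyclone Guambe: ΔP = 105; V ≈ 6.2 × 105^0.627 ≈ 114.73 kt.
Difference ≈ 92.51 − 114.73 = -22.22 → -22 kt.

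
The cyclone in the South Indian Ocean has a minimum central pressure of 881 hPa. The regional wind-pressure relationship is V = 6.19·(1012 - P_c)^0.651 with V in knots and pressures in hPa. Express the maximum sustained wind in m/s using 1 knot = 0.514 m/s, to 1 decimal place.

ΔP = 1012 − 881 = 131 hPa.
V ≈ 6.19 × 131^0.651 = 6.19 × 23.897 ≈ 147.923 kt.
147.923 × 0.514 ≈ 76.03 m/s → 76.0 m/s.

76.0 m/s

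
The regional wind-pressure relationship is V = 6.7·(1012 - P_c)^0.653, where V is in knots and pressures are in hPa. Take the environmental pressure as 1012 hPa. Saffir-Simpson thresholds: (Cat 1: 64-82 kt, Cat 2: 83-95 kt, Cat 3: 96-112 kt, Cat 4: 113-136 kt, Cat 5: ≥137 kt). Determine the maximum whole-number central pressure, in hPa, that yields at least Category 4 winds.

936 hPa

Category 4 begins at V = 113 kt.
Required ΔP = (113/6.7)^(1/0.653) = 16.866^1.531 ≈ 75.69 hPa.
P_c ≤ 1012 − 75.69 = 936.31, so the highest integer P_c is 936 hPa.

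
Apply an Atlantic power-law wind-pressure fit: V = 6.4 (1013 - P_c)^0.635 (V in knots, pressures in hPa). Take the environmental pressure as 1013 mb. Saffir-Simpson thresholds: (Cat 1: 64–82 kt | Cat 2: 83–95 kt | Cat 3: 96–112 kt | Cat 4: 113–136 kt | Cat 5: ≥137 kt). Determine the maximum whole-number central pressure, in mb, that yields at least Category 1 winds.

Category 1 begins at V = 64 kt.
Required ΔP = (64/6.4)^(1/0.635) = 10.000^1.575 ≈ 37.57 mb.
P_c ≤ 1013 − 37.57 = 975.43, so the highest integer P_c is 975 mb.

975 mb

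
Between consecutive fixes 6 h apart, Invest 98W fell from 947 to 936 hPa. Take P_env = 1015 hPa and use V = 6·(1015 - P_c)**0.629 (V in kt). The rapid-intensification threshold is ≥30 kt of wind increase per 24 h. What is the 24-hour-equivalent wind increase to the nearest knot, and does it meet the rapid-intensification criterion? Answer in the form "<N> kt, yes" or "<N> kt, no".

34 kt, yes

V₁: ΔP = 68, V ≈ 6 × 68^0.629 ≈ 85.27 kt.
V₂: ΔP = 79, V ≈ 6 × 79^0.629 ≈ 93.70 kt.
ΔV over 6 h = 8.43 kt → 24 h equivalent = 8.43 × 24/6 ≈ 33.72 kt.
34 kt ≥ 30 kt ⇒ rapid intensification.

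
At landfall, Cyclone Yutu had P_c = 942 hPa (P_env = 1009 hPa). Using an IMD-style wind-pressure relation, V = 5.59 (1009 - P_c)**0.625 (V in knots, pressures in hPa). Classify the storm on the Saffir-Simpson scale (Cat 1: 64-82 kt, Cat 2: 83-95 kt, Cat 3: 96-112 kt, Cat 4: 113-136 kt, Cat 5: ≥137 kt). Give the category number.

1

ΔP = 1009 − 942 = 67 hPa.
V ≈ 5.59 × 67^0.625 = 5.59 × 13.85 ≈ 77 kt.
77 kt falls in the Category 1 band.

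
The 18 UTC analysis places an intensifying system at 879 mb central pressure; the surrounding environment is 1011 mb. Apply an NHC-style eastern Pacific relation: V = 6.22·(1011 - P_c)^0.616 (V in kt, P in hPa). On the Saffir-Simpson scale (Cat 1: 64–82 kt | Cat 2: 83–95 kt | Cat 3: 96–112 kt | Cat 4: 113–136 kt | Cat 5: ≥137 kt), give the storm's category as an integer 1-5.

4

ΔP = 1011 − 879 = 132 mb.
V ≈ 6.22 × 132^0.616 = 6.22 × 20.24 ≈ 126 kt.
126 kt falls in the Category 4 band.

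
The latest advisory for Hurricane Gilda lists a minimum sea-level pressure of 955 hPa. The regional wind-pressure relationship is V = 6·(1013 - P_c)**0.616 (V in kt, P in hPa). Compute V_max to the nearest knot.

73 kt

ΔP = 1013 − 955 = 58 hPa.
58^0.616 ≈ 12.198.
V ≈ 6 × 12.198 ≈ 73.2 kt.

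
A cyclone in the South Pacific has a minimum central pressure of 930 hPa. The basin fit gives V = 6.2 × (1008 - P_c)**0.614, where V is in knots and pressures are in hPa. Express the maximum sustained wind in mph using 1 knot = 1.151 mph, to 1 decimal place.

103.6 mph

ΔP = 1008 − 930 = 78 hPa.
V ≈ 6.2 × 78^0.614 = 6.2 × 14.513 ≈ 89.978 kt.
89.978 × 1.151 ≈ 103.57 mph → 103.6 mph.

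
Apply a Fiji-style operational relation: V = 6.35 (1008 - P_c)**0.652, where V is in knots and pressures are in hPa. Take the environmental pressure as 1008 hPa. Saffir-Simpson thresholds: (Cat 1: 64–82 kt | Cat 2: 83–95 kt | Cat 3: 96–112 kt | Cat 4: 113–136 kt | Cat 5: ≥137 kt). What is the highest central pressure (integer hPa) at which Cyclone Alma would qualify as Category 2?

956 hPa

Category 2 begins at V = 83 kt.
Required ΔP = (83/6.35)^(1/0.652) = 13.071^1.534 ≈ 51.54 hPa.
P_c ≤ 1008 − 51.54 = 956.46, so the highest integer P_c is 956 hPa.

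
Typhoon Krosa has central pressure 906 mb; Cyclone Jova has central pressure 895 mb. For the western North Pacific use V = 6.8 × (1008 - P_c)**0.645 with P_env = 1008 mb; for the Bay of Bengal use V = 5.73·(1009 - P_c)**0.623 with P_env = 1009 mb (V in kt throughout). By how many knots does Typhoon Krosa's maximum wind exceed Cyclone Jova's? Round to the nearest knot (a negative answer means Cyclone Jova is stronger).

Typhoon Krosa: ΔP = 102; V ≈ 6.8 × 102^0.645 ≈ 134.29 kt.
Cyclone Jova: ΔP = 114; V ≈ 5.73 × 114^0.623 ≈ 109.55 kt.
Difference ≈ 134.29 − 109.55 = 24.74 → 25 kt.

25 kt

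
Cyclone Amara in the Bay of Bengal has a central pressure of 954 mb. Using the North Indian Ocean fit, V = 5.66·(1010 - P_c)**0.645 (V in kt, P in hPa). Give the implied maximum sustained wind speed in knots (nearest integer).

ΔP = 1010 − 954 = 56 mb.
56^0.645 ≈ 13.415.
V ≈ 5.66 × 13.415 ≈ 75.9 kt.

76 kt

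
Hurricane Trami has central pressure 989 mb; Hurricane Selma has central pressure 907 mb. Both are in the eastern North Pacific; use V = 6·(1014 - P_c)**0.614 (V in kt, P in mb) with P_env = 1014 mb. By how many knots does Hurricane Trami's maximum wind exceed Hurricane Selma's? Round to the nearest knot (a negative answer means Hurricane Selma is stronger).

-62 kt

Hurricane Trami: ΔP = 25; V ≈ 6 × 25^0.614 ≈ 43.30 kt.
Hurricane Selma: ΔP = 107; V ≈ 6 × 107^0.614 ≈ 105.73 kt.
Difference ≈ 43.30 − 105.73 = -62.43 → -62 kt.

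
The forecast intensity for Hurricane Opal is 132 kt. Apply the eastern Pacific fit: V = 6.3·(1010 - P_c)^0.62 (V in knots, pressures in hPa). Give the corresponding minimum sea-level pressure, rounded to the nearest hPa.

ΔP = (V / 6.3)^(1/0.62) = (132/6.3)^1.613.
132/6.3 = 20.952; 20.952^1.613 ≈ 135.21 hPa.
P_c = 1010 − 135.21 = 874.79 ≈ 875 hPa.

875 hPa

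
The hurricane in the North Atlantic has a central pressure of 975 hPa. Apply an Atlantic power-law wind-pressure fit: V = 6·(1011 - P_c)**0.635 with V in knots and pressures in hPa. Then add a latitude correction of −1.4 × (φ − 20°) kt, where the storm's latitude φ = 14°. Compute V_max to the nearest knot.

67 kt

ΔP = 1011 − 975 = 36 hPa.
36^0.635 ≈ 9.733.
V ≈ 6 × 9.733 ≈ 58.4 kt.
Latitude correction: −1.4 × (14 − 20) = 8.4 kt.
Corrected V ≈ 66.8 kt → 67 kt.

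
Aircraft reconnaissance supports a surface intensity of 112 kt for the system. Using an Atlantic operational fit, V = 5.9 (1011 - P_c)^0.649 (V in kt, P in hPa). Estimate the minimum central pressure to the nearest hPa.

918 hPa

ΔP = (V / 5.9)^(1/0.649) = (112/5.9)^1.541.
112/5.9 = 18.983; 18.983^1.541 ≈ 93.27 hPa.
P_c = 1011 − 93.27 = 917.73 ≈ 918 hPa.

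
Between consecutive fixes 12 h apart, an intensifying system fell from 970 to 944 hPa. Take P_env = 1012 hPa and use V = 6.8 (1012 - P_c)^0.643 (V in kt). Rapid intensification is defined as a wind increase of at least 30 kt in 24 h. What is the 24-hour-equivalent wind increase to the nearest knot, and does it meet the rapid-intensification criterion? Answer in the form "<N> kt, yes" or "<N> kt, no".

55 kt, yes

V₁: ΔP = 42, V ≈ 6.8 × 42^0.643 ≈ 75.21 kt.
V₂: ΔP = 68, V ≈ 6.8 × 68^0.643 ≈ 102.52 kt.
ΔV over 12 h = 27.31 kt → 24 h equivalent = 27.31 × 24/12 ≈ 54.62 kt.
55 kt ≥ 30 kt ⇒ rapid intensification.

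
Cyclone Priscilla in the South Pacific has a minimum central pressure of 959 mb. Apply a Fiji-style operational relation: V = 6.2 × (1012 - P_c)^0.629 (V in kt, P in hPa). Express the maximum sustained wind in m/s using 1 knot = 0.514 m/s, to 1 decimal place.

ΔP = 1012 − 959 = 53 mb.
V ≈ 6.2 × 53^0.629 = 6.2 × 12.150 ≈ 75.329 kt.
75.329 × 0.514 ≈ 38.72 m/s → 38.7 m/s.

38.7 m/s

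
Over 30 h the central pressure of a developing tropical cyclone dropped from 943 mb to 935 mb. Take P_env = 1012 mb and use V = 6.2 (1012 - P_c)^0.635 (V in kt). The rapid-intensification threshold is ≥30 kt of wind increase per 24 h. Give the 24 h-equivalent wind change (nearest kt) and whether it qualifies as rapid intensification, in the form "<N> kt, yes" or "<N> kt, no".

5 kt, no

V₁: ΔP = 69, V ≈ 6.2 × 69^0.635 ≈ 91.21 kt.
V₂: ΔP = 77, V ≈ 6.2 × 77^0.635 ≈ 97.79 kt.
ΔV over 30 h = 6.58 kt → 24 h equivalent = 6.58 × 24/30 ≈ 5.26 kt.
5 kt < 30 kt ⇒ not rapid intensification.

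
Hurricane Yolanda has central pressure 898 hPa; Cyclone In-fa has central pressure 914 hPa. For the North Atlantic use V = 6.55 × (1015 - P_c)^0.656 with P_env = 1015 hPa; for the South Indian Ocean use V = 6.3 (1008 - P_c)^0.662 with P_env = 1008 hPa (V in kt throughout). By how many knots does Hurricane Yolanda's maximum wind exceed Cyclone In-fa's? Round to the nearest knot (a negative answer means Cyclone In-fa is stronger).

21 kt

Hurricane Yolanda: ΔP = 117; V ≈ 6.55 × 117^0.656 ≈ 148.93 kt.
Cyclone In-fa: ΔP = 94; V ≈ 6.3 × 94^0.662 ≈ 127.51 kt.
Difference ≈ 148.93 − 127.51 = 21.42 → 21 kt.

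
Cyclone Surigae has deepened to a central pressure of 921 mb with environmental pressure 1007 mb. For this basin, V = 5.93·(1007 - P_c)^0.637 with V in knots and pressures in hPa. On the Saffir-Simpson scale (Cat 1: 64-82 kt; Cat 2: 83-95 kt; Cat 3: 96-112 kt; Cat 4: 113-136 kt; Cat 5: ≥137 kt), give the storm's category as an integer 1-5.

ΔP = 1007 − 921 = 86 mb.
V ≈ 5.93 × 86^0.637 = 5.93 × 17.07 ≈ 101 kt.
101 kt falls in the Category 3 band.

3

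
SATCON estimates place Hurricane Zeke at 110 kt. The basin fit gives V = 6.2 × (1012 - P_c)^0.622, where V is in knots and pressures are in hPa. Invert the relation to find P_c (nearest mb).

910 mb

ΔP = (V / 6.2)^(1/0.622) = (110/6.2)^1.608.
110/6.2 = 17.742; 17.742^1.608 ≈ 101.87 mb.
P_c = 1012 − 101.87 = 910.13 ≈ 910 mb.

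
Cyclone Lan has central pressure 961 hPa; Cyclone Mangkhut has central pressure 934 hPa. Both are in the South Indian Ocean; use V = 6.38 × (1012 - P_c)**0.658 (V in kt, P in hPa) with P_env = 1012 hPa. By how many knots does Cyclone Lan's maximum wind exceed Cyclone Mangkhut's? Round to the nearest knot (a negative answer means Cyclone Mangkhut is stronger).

Cyclone Lan: ΔP = 51; V ≈ 6.38 × 51^0.658 ≈ 84.80 kt.
Cyclone Mangkhut: ΔP = 78; V ≈ 6.38 × 78^0.658 ≈ 112.16 kt.
Difference ≈ 84.80 − 112.16 = -27.36 → -27 kt.

-27 kt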